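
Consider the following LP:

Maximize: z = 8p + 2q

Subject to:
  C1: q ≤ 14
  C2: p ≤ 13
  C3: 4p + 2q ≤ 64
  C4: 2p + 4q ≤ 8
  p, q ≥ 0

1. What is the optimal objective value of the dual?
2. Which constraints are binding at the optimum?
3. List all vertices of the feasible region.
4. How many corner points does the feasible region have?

1. 32 (by strong duality, equal to the primal optimum)
2. C4, q ≥ 0
3. (0, 0), (4, 0), (0, 2)
4. 3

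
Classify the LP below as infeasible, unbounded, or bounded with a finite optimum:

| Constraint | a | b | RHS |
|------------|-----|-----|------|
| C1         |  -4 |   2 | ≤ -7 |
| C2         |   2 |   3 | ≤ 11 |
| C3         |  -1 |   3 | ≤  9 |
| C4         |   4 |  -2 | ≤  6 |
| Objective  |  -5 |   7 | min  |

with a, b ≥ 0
C4 requires 4a - 2b ≤ 6, while C1 (-4a + 2b ≤ -7) is equivalent to 4a - 2b ≥ 7. Together they would need 7 ≤ 4a - 2b ≤ 6, which is impossible since 7 > 6. No point satisfies all constraints.

Infeasible: no point satisfies all constraints simultaneously.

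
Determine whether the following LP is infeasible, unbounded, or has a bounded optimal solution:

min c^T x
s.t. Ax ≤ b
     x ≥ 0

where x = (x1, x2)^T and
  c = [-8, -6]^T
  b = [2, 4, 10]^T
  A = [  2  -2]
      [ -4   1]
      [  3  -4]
Feasible point: (0, 0) satisfies every constraint, so the LP is feasible.
Direction d = (1, 1): for each constraint row a, a·d ≤ 0 —
  (2)(1) + (-2)(1) = 0 ≤ 0
  (-4)(1) + (1)(1) = -3 ≤ 0
  (3)(1) + (-4)(1) = -1 ≤ 0
and d ≥ 0, so (0, 0) + t·d stays feasible for every t ≥ 0. Along this ray z = -8x1 - 6x2 changes by -14 per unit t, so z → −∞.

Unbounded — the objective can decrease without bound over the feasible region.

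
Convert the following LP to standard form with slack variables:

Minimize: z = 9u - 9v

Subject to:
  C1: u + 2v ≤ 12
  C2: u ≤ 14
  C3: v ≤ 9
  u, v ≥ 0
min z = 9u - 9v

s.t.
  u + 2v + s1 = 12
  u + s2 = 14
  v + s3 = 9
  u, v, s1, s2, s3 ≥ 0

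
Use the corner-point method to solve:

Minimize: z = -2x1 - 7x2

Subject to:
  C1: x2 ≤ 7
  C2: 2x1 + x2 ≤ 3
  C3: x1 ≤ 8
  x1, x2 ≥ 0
Each vertex is the intersection of two constraint boundaries that also satisfies all remaining constraints:
  x1 = 0 and x2 = 0 → (0, 0)
  2x1 + x2 = 3 and x2 = 0 → (1.5, 0)
  2x1 + x2 = 3 and x1 = 0 → (0, 3)

Evaluating z = -2x1 - 7x2 at each vertex:
  (0, 0): z = 0
  (1.5, 0): z = -3
  (0, 3): z = -21

The minimum is at (0, 3) with z = -21.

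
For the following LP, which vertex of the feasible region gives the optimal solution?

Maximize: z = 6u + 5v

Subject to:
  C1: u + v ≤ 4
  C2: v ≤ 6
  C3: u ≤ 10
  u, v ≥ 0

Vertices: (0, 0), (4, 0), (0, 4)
(4, 0) with z = 24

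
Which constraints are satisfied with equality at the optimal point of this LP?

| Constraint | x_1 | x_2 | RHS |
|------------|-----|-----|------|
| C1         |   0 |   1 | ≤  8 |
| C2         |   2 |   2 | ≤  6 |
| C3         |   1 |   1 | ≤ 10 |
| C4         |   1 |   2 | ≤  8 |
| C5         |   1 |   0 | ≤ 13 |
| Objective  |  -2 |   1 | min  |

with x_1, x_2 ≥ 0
Optimal: x_1 = 3, x_2 = 0
Binding: C2, x_2 ≥ 0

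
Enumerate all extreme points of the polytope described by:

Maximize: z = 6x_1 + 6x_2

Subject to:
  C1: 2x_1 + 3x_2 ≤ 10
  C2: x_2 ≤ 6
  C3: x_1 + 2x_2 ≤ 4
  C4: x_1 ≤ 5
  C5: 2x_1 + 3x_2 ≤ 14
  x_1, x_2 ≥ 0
Each vertex is the intersection of two constraint boundaries that also satisfies all remaining constraints:
  x_1 = 0 and x_2 = 0 → (0, 0)
  x_1 + 2x_2 = 4 and x_2 = 0 → (4, 0)
  x_1 + 2x_2 = 4 and x_1 = 0 → (0, 2)

Vertices: (0, 0), (4, 0), (0, 2)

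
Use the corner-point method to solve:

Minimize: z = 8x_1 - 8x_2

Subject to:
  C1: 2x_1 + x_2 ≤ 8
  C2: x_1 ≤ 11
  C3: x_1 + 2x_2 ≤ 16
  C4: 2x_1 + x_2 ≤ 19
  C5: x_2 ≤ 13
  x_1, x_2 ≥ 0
Each vertex is the intersection of two constraint boundaries that also satisfies all remaining constraints:
  x_1 = 0 and x_2 = 0 → (0, 0)
  2x_1 + x_2 = 8 and x_2 = 0 → (4, 0)
  2x_1 + x_2 = 8 and x_1 + 2x_2 = 16 → (0, 8)

Evaluating z = 8x_1 - 8x_2 at each vertex:
  (0, 0): z = 0
  (4, 0): z = 32
  (0, 8): z = -64

The minimum is at (0, 8) with z = -64.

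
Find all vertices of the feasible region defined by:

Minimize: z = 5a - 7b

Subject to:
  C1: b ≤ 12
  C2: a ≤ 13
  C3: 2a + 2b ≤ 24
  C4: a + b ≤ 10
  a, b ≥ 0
Each vertex is the intersection of two constraint boundaries that also satisfies all remaining constraints:
  a = 0 and b = 0 → (0, 0)
  a + b = 10 and b = 0 → (10, 0)
  a + b = 10 and a = 0 → (0, 10)

Vertices: (0, 0), (10, 0), (0, 10)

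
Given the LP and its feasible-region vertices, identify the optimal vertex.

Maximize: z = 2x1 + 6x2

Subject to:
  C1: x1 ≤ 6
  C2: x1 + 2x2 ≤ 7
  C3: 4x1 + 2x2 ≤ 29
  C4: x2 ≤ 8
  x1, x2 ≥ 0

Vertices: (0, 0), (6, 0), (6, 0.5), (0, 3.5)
(0, 3.5) with z = 21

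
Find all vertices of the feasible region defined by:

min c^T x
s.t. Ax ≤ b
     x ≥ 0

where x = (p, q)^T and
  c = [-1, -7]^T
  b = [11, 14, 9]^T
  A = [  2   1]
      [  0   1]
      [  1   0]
Each vertex is the intersection of two constraint boundaries that also satisfies all remaining constraints:
  p = 0 and q = 0 → (0, 0)
  2p + q = 11 and q = 0 → (5.5, 0)
  2p + q = 11 and p = 0 → (0, 11)

Vertices: (0, 0), (5.5, 0), (0, 11)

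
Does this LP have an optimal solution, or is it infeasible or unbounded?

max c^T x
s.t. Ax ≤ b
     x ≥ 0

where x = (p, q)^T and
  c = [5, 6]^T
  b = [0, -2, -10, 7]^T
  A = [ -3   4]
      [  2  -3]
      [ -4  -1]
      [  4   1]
One constraint requires 4p + q ≤ 7, while the constraint -4p - q ≤ -10 is equivalent to 4p + q ≥ 10. Together they would need 10 ≤ 4p + q ≤ 7, which is impossible since 10 > 7. No point satisfies all constraints.

The feasible region is empty; the LP is infeasible.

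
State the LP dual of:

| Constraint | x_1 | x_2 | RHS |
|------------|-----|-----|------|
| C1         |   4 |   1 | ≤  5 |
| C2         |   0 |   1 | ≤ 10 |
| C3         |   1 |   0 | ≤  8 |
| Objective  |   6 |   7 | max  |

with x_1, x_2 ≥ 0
Minimize: z = 5y1 + 10y2 + 8y3

Subject to:
  C1: -4y1 - y3 ≤ -6
  C2: -y1 - y2 ≤ -7
  y1, y2, y3 ≥ 0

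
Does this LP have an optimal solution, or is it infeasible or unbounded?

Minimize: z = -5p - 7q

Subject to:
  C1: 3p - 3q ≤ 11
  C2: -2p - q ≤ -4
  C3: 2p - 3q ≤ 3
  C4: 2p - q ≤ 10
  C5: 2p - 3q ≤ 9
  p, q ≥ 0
Feasible point: (1, 2) satisfies every constraint, so the LP is feasible.
Direction d = (0, 1): for each constraint row a, a·d ≤ 0 —
  (3)(0) + (-3)(1) = -3 ≤ 0
  (-2)(0) + (-1)(1) = -1 ≤ 0
  (2)(0) + (-3)(1) = -3 ≤ 0
  (2)(0) + (-1)(1) = -1 ≤ 0
  (2)(0) + (-3)(1) = -3 ≤ 0
and d ≥ 0, so (1, 2) + t·d stays feasible for every t ≥ 0. Along this ray z = -5p - 7q changes by -7 per unit t, so z → −∞.

Unbounded: there is a feasible ray along which z → −∞.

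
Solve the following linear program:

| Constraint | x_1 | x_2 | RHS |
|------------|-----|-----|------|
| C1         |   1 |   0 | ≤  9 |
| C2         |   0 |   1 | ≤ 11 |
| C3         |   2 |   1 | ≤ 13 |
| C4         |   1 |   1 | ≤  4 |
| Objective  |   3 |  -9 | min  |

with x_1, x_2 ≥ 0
Each vertex is the intersection of two constraint boundaries that also satisfies all remaining constraints:
  x_1 = 0 and x_2 = 0 → (0, 0)
  x_1 + x_2 = 4 and x_2 = 0 → (4, 0)
  x_1 + x_2 = 4 and x_1 = 0 → (0, 4)

Evaluating z = 3x_1 - 9x_2 at each vertex:
  (0, 0): z = 0
  (4, 0): z = 12
  (0, 4): z = -36

The minimum is at (0, 4) with z = -36.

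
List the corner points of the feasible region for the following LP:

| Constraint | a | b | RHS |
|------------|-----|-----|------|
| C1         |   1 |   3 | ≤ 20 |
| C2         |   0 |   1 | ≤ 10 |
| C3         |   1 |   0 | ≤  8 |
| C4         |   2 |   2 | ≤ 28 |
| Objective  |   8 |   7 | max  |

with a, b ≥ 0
Each vertex is the intersection of two constraint boundaries that also satisfies all remaining constraints:
  a = 0 and b = 0 → (0, 0)
  a = 8 and b = 0 → (8, 0)
  a + 3b = 20 and a = 8 → (8, 4)
  a + 3b = 20 and a = 0 → (0, 6.667)

Vertices: (0, 0), (8, 0), (8, 4), (0, 6.667)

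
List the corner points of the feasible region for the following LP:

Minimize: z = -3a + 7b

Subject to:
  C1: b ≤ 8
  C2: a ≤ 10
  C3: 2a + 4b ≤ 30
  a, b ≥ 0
Each vertex is the intersection of two constraint boundaries that also satisfies all remaining constraints:
  a = 0 and b = 0 → (0, 0)
  a = 10 and b = 0 → (10, 0)
  a = 10 and 2a + 4b = 30 → (10, 2.5)
  2a + 4b = 30 and a = 0 → (0, 7.5)

Vertices: (0, 0), (10, 0), (10, 2.5), (0, 7.5)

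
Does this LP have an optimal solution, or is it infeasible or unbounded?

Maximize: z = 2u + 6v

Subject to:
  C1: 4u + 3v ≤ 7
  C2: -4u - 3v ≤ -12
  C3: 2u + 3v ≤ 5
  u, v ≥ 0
C1 requires 4u + 3v ≤ 7, while C2 (-4u - 3v ≤ -12) is equivalent to 4u + 3v ≥ 12. Together they would need 12 ≤ 4u + 3v ≤ 7, which is impossible since 12 > 7. No point satisfies all constraints.

The feasible region is empty; the LP is infeasible.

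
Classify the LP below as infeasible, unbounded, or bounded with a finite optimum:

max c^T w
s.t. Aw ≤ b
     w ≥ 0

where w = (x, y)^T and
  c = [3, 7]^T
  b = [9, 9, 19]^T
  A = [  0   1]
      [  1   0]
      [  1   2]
The point (1, 9) satisfies every constraint, so the LP is feasible; the constraints give x ≤ 9 and y ≤ 9, which with x, y ≥ 0 keep the feasible region inside a bounded box. A feasible, bounded LP attains a finite optimum at a vertex.

Bounded optimum: z* = 66 at (1, 9).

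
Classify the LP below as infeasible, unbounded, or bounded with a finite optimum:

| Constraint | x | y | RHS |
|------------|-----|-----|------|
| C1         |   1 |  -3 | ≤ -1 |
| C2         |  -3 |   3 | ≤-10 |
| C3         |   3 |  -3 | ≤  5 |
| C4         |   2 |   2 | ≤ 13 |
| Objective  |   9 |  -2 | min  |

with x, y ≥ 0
C3 requires 3x - 3y ≤ 5, while C2 (-3x + 3y ≤ -10) is equivalent to 3x - 3y ≥ 10. Together they would need 10 ≤ 3x - 3y ≤ 5, which is impossible since 10 > 5. No point satisfies all constraints.

Infeasible: no point satisfies all constraints simultaneously.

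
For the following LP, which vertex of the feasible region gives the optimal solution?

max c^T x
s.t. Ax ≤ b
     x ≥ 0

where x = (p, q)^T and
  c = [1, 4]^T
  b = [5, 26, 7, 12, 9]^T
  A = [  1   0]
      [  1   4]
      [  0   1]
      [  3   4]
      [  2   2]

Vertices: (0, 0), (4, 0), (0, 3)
(0, 3) with z = 12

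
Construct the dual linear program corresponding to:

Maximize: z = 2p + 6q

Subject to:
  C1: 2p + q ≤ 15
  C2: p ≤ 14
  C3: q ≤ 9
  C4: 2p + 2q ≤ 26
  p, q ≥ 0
Minimize: z = 15y1 + 14y2 + 9y3 + 26y4

Subject to:
  C1: -2y1 - y2 - 2y4 ≤ -2
  C2: -y1 - y3 - 2y4 ≤ -6
  y1, y2, y3, y4 ≥ 0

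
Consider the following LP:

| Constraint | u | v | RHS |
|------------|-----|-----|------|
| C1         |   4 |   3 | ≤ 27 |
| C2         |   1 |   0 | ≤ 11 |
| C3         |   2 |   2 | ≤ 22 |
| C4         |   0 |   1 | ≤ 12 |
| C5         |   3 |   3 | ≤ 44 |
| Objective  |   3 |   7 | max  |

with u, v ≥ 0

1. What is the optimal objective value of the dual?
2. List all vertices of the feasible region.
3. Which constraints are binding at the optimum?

1. 63 (by strong duality, equal to the primal optimum)
2. (0, 0), (6.75, 0), (0, 9)
3. C1, u ≥ 0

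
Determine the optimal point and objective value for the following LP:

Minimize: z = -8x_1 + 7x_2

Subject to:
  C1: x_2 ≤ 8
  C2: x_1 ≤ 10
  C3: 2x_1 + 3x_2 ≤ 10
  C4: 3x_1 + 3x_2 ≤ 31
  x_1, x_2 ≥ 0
Each vertex is the intersection of two constraint boundaries that also satisfies all remaining constraints:
  x_1 = 0 and x_2 = 0 → (0, 0)
  2x_1 + 3x_2 = 10 and x_2 = 0 → (5, 0)
  2x_1 + 3x_2 = 10 and x_1 = 0 → (0, 3.333)

Evaluating z = -8x_1 + 7x_2 at each vertex:
  (0, 0): z = 0
  (5, 0): z = -40
  (0, 3.333): z = 23.33

The minimum is at (5, 0) with z = -40.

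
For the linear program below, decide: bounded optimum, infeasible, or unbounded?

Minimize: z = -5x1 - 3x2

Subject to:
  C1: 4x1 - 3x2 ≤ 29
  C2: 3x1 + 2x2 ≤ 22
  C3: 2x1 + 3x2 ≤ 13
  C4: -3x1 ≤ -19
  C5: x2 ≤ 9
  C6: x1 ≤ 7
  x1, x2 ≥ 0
The point (6.5, 0) satisfies every constraint, so the LP is feasible; the constraints give x1 ≤ 7 and x2 ≤ 9, which with x1, x2 ≥ 0 keep the feasible region inside a bounded box. A feasible, bounded LP attains a finite optimum at a vertex.

Bounded optimum: z* = -32.5 at (6.5, 0).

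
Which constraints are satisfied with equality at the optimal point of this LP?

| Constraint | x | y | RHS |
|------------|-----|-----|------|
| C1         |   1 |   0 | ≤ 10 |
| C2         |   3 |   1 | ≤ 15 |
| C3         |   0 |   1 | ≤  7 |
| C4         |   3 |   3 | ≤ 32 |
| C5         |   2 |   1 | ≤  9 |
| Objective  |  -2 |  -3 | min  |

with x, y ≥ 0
Optimal: x = 1, y = 7
Binding: C3, C5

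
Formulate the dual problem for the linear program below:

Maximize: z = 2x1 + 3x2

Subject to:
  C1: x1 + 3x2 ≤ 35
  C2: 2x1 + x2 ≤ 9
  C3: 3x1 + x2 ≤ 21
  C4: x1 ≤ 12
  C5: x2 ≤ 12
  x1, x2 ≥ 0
Minimize: z = 35y1 + 9y2 + 21y3 + 12y4 + 12y5

Subject to:
  C1: -y1 - 2y2 - 3y3 - y4 ≤ -2
  C2: -3y1 - y2 - y3 - y5 ≤ -3
  y1, y2, y3, y4, y5 ≥ 0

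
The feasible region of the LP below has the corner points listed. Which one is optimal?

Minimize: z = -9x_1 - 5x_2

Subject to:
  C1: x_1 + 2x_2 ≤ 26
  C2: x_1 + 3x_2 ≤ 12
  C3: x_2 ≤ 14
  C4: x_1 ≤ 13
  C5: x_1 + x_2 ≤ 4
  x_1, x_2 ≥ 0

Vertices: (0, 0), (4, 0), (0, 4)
Evaluating z = -9x_1 - 5x_2 at each vertex:
  (0, 0): z = 0
  (4, 0): z = -36
  (0, 4): z = -20

The smallest value is z = -36, attained at (4, 0).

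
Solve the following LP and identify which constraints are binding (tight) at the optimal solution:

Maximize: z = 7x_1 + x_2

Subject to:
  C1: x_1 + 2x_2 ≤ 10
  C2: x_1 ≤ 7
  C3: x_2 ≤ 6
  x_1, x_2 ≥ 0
Optimal: x_1 = 7, x_2 = 1.5
Binding: C1, C2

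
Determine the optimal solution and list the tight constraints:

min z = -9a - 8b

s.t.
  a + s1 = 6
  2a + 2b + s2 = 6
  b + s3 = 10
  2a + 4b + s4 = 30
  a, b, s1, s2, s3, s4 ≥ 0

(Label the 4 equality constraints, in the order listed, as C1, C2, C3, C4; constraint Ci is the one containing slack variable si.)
Optimal: a = 3, b = 0
Binding: C2, b ≥ 0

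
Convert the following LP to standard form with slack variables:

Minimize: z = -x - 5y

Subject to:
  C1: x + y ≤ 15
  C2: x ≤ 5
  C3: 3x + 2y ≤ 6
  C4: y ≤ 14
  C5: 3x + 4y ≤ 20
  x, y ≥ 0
min z = -x - 5y

s.t.
  x + y + s1 = 15
  x + s2 = 5
  3x + 2y + s3 = 6
  y + s4 = 14
  3x + 4y + s5 = 20
  x, y, s1, s2, s3, s4, s5 ≥ 0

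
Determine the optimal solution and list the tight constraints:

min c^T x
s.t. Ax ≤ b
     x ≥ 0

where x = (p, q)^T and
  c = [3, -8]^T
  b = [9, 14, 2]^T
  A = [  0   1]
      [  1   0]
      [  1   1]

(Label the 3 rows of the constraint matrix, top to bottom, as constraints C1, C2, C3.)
Optimal: p = 0, q = 2
Binding: C3, p ≥ 0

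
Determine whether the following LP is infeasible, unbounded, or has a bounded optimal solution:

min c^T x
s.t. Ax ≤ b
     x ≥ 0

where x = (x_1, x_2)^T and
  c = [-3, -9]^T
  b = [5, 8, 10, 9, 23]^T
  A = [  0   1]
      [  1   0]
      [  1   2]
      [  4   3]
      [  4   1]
The point (0, 3) satisfies every constraint, so the LP is feasible; the constraints give x_1 ≤ 8 and x_2 ≤ 5, which with x_1, x_2 ≥ 0 keep the feasible region inside a bounded box. A feasible, bounded LP attains a finite optimum at a vertex.

Evaluating z = -3x_1 - 9x_2 at each vertex:
  (0, 0): z = 0
  (2.25, 0): z = -6.75
  (0, 3): z = -27

The LP has an optimal solution: (0, 3) with z = -27.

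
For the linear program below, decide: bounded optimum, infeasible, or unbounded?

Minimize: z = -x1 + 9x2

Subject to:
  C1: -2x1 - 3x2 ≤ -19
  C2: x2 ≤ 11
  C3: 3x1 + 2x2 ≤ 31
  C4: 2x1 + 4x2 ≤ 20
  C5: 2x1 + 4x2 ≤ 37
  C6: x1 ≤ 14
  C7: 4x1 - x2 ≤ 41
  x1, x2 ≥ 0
The point (10, 0) satisfies every constraint, so the LP is feasible; the constraints give x1 ≤ 14 and x2 ≤ 11, which with x1, x2 ≥ 0 keep the feasible region inside a bounded box. A feasible, bounded LP attains a finite optimum at a vertex.

Evaluating z = -x1 + 9x2 at each vertex:
  (9.5, 0): z = -9.5
  (10, 0): z = -10
  (8, 1): z = 1

Bounded optimum: z* = -10 at (10, 0).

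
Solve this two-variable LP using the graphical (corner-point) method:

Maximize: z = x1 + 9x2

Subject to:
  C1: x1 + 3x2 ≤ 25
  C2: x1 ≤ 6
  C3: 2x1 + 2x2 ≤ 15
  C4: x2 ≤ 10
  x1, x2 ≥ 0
x1 = 0, x2 = 7.5, z = 67.5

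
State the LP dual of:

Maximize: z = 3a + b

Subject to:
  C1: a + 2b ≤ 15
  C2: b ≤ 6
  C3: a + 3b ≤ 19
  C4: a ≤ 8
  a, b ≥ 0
Minimize: z = 15y1 + 6y2 + 19y3 + 8y4

Subject to:
  C1: -y1 - y3 - y4 ≤ -3
  C2: -2y1 - y2 - 3y3 ≤ -1
  y1, y2, y3, y4 ≥ 0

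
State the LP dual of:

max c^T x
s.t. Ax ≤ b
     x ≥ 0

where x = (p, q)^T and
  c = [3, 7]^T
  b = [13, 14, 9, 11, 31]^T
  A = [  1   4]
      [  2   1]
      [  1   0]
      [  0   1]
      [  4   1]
Minimize: z = 13y1 + 14y2 + 9y3 + 11y4 + 31y5

Subject to:
  C1: -y1 - 2y2 - y3 - 4y5 ≤ -3
  C2: -4y1 - y2 - y4 - y5 ≤ -7
  y1, y2, y3, y4, y5 ≥ 0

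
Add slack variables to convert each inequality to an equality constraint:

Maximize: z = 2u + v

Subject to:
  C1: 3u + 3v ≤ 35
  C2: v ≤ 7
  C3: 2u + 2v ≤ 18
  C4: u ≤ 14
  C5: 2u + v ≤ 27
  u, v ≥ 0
max z = 2u + v

s.t.
  3u + 3v + s1 = 35
  v + s2 = 7
  2u + 2v + s3 = 18
  u + s4 = 14
  2u + v + s5 = 27
  u, v, s1, s2, s3, s4, s5 ≥ 0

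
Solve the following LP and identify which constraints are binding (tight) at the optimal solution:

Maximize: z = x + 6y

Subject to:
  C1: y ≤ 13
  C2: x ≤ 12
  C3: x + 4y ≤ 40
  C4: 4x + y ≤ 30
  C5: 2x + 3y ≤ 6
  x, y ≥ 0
Optimal: x = 0, y = 2
Slack at optimum:
  C1: slack = 11
  C2: slack = 12
  C3: slack = 32
  C4: slack = 28
  C5: slack = 0 (binding)
  x ≥ 0: x = 0 (binding)
  y ≥ 0: y = 2
Binding constraints: C5, x ≥ 0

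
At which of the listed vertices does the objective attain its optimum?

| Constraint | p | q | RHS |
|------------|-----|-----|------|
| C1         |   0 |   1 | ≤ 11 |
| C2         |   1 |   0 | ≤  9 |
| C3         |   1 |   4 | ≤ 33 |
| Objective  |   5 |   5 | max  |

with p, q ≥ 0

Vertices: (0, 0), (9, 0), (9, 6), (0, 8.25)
(9, 6) with z = 75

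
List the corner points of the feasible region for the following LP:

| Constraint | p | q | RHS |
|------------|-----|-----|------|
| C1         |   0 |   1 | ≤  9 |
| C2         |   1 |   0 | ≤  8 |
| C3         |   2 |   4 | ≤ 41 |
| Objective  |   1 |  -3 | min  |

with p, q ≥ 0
Each vertex is the intersection of two constraint boundaries that also satisfies all remaining constraints:
  p = 0 and q = 0 → (0, 0)
  p = 8 and q = 0 → (8, 0)
  p = 8 and 2p + 4q = 41 → (8, 6.25)
  q = 9 and 2p + 4q = 41 → (2.5, 9)
  q = 9 and p = 0 → (0, 9)

Vertices: (0, 0), (8, 0), (8, 6.25), (2.5, 9), (0, 9)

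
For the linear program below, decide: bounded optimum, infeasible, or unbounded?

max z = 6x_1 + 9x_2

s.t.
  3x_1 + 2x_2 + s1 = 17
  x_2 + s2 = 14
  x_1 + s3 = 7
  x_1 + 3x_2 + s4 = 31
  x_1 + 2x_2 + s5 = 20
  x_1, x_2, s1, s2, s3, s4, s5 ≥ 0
The point (0, 8.5) satisfies every constraint, so the LP is feasible; the constraints give x_1 ≤ 7 and x_2 ≤ 14, which with x_1, x_2 ≥ 0 keep the feasible region inside a bounded box. A feasible, bounded LP attains a finite optimum at a vertex.

Evaluating z = 6x_1 + 9x_2 at each vertex:
  (0, 0): z = 0
  (5.667, 0): z = 34
  (0, 8.5): z = 76.5

Bounded optimum: z* = 76.5 at (0, 8.5).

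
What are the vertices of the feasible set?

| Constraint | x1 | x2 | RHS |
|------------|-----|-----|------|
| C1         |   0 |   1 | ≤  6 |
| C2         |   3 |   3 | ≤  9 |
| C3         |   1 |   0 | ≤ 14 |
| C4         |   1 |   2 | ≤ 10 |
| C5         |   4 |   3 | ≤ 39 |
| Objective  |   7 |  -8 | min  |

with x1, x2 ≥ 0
Each vertex is the intersection of two constraint boundaries that also satisfies all remaining constraints:
  x1 = 0 and x2 = 0 → (0, 0)
  3x1 + 3x2 = 9 and x2 = 0 → (3, 0)
  3x1 + 3x2 = 9 and x1 = 0 → (0, 3)

Vertices: (0, 0), (3, 0), (0, 3)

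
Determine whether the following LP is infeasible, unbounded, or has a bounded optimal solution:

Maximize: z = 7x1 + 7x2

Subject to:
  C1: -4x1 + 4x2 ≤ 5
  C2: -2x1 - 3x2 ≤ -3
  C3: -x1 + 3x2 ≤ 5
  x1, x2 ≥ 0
Feasible point: (0, 1) satisfies every constraint, so the LP is feasible.
Direction d = (1, 0): for each constraint row a, a·d ≤ 0 —
  (-4)(1) + (4)(0) = -4 ≤ 0
  (-2)(1) + (-3)(0) = -2 ≤ 0
  (-1)(1) + (3)(0) = -1 ≤ 0
and d ≥ 0, so (0, 1) + t·d stays feasible for every t ≥ 0. Along this ray z = 7x1 + 7x2 changes by 7 per unit t, so z → +∞.

Unbounded — the objective can increase without bound over the feasible region.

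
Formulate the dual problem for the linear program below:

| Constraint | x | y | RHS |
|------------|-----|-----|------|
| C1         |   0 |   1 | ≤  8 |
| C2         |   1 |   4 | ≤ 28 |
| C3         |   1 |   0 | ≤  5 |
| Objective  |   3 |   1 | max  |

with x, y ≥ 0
Minimize: z = 8y1 + 28y2 + 5y3

Subject to:
  C1: -y2 - y3 ≤ -3
  C2: -y1 - 4y2 ≤ -1
  y1, y2, y3 ≥ 0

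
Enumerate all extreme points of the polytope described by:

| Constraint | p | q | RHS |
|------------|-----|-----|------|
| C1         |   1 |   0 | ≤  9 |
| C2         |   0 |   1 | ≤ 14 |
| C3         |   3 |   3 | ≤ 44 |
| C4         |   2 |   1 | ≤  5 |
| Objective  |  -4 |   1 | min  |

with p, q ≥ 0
Each vertex is the intersection of two constraint boundaries that also satisfies all remaining constraints:
  p = 0 and q = 0 → (0, 0)
  2p + q = 5 and q = 0 → (2.5, 0)
  2p + q = 5 and p = 0 → (0, 5)

Vertices: (0, 0), (2.5, 0), (0, 5)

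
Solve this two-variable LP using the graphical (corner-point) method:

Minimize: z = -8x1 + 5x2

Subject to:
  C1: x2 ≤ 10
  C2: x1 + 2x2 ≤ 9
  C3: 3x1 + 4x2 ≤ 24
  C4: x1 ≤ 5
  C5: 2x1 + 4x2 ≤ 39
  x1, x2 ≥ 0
x1 = 5, x2 = 0, z = -40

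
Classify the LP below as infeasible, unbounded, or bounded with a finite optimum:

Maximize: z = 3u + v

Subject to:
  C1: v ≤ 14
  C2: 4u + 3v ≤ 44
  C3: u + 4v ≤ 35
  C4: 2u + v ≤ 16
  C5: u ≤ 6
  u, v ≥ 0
The point (6, 4) satisfies every constraint, so the LP is feasible; the constraints give u ≤ 6 and v ≤ 14, which with u, v ≥ 0 keep the feasible region inside a bounded box. A feasible, bounded LP attains a finite optimum at a vertex.

Evaluating z = 3u + v at each vertex:
  (0, 0): z = 0
  (6, 0): z = 18
  (6, 4): z = 22
  (4.143, 7.714): z = 20.14
  (0, 8.75): z = 8.75

The LP has an optimal solution: (6, 4) with z = 22.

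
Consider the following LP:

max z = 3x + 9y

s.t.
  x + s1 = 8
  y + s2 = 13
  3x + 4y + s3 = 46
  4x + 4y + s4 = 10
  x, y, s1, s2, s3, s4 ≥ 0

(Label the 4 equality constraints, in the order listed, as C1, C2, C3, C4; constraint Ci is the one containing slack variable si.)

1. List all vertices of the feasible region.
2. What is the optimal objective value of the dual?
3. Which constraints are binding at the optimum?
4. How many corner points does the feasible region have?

1. (0, 0), (2.5, 0), (0, 2.5)
2. 22.5 (by strong duality, equal to the primal optimum)
3. C4, x ≥ 0
4. 3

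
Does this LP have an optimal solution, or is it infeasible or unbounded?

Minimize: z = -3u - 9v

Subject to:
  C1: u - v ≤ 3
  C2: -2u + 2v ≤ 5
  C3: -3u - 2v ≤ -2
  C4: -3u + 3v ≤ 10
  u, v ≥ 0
Feasible point: (0, 1) satisfies every constraint, so the LP is feasible.
Direction d = (1, 1): for each constraint row a, a·d ≤ 0 —
  (1)(1) + (-1)(1) = 0 ≤ 0
  (-2)(1) + (2)(1) = 0 ≤ 0
  (-3)(1) + (-2)(1) = -5 ≤ 0
  (-3)(1) + (3)(1) = 0 ≤ 0
and d ≥ 0, so (0, 1) + t·d stays feasible for every t ≥ 0. Along this ray z = -3u - 9v changes by -12 per unit t, so z → −∞.

Unbounded — the objective can decrease without bound over the feasible region.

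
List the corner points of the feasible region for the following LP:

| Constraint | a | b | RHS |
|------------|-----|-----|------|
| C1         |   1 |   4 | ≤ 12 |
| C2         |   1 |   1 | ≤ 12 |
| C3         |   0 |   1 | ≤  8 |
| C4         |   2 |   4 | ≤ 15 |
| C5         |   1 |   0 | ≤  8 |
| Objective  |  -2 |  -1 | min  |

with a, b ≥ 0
Each vertex is the intersection of two constraint boundaries that also satisfies all remaining constraints:
  a = 0 and b = 0 → (0, 0)
  2a + 4b = 15 and b = 0 → (7.5, 0)
  a + 4b = 12 and 2a + 4b = 15 → (3, 2.25)
  a + 4b = 12 and a = 0 → (0, 3)

Vertices: (0, 0), (7.5, 0), (3, 2.25), (0, 3)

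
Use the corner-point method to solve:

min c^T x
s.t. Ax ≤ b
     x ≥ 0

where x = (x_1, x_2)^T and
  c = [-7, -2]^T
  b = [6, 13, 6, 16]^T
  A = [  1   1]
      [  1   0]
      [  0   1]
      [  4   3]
x_1 = 4, x_2 = 0, z = -28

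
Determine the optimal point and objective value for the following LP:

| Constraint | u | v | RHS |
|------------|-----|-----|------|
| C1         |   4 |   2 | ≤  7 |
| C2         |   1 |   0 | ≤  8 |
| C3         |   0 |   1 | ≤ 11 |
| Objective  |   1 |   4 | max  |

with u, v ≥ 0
Each vertex is the intersection of two constraint boundaries that also satisfies all remaining constraints:
  u = 0 and v = 0 → (0, 0)
  4u + 2v = 7 and v = 0 → (1.75, 0)
  4u + 2v = 7 and u = 0 → (0, 3.5)

Evaluating z = u + 4v at each vertex:
  (0, 0): z = 0
  (1.75, 0): z = 1.75
  (0, 3.5): z = 14

The maximum is at (0, 3.5) with z = 14.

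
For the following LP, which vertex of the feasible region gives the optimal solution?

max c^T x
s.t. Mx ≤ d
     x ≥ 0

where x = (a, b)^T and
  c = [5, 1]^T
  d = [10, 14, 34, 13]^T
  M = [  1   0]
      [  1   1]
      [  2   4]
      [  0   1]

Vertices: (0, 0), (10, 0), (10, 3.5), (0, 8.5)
(10, 3.5) with z = 53.5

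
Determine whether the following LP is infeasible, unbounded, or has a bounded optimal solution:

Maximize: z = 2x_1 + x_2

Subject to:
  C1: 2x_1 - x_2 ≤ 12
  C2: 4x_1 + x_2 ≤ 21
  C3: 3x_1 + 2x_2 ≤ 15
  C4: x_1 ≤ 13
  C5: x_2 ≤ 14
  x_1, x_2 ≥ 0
The point (5, 0) satisfies every constraint, so the LP is feasible; the constraints give x_1 ≤ 13 and x_2 ≤ 14, which with x_1, x_2 ≥ 0 keep the feasible region inside a bounded box. A feasible, bounded LP attains a finite optimum at a vertex.

Evaluating z = 2x_1 + x_2 at each vertex:
  (0, 0): z = 0
  (5, 0): z = 10
  (0, 7.5): z = 7.5

The LP has an optimal solution: (5, 0) with z = 10.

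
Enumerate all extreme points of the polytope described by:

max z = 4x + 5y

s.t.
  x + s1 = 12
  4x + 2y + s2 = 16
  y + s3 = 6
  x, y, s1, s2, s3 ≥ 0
Each vertex is the intersection of two constraint boundaries that also satisfies all remaining constraints:
  x = 0 and y = 0 → (0, 0)
  4x + 2y = 16 and y = 0 → (4, 0)
  4x + 2y = 16 and y = 6 → (1, 6)
  y = 6 and x = 0 → (0, 6)

Vertices: (0, 0), (4, 0), (1, 6), (0, 6)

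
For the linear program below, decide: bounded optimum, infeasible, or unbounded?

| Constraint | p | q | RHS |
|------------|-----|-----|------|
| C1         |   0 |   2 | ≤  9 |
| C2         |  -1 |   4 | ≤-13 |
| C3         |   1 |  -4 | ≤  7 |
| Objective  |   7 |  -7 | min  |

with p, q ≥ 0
C3 requires p - 4q ≤ 7, while C2 (-p + 4q ≤ -13) is equivalent to p - 4q ≥ 13. Together they would need 13 ≤ p - 4q ≤ 7, which is impossible since 13 > 7. No point satisfies all constraints.

The feasible region is empty; the LP is infeasible.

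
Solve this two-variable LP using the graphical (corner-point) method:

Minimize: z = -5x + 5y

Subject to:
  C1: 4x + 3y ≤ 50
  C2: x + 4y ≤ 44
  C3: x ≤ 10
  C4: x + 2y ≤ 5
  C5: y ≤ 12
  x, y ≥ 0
x = 5, y = 0, z = -25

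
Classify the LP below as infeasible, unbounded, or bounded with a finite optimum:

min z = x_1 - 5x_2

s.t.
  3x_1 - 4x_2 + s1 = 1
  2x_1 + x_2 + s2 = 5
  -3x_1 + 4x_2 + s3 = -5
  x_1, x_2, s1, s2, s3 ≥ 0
The row 3x_1 - 4x_2 + s1 = 1 with s1 ≥ 0 requires 3x_1 - 4x_2 ≤ 1, while the row -3x_1 + 4x_2 + s3 = -5 with s3 ≥ 0 is equivalent to 3x_1 - 4x_2 ≥ 5. Together they would need 5 ≤ 3x_1 - 4x_2 ≤ 1, which is impossible since 5 > 1. No point satisfies all constraints.

Infeasible: no point satisfies all constraints simultaneously.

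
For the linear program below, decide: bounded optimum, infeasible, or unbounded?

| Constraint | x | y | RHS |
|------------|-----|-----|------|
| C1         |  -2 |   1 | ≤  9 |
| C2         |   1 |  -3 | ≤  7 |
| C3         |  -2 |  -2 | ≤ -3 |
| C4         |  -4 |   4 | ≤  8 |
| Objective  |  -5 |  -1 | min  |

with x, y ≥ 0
Feasible point: (0, 2) satisfies every constraint, so the LP is feasible.
Direction d = (1, 1): for each constraint row a, a·d ≤ 0 —
  (-2)(1) + (1)(1) = -1 ≤ 0
  (1)(1) + (-3)(1) = -2 ≤ 0
  (-2)(1) + (-2)(1) = -4 ≤ 0
  (-4)(1) + (4)(1) = 0 ≤ 0
and d ≥ 0, so (0, 2) + t·d stays feasible for every t ≥ 0. Along this ray z = -5x - y changes by -6 per unit t, so z → −∞.

Unbounded — the objective can decrease without bound over the feasible region.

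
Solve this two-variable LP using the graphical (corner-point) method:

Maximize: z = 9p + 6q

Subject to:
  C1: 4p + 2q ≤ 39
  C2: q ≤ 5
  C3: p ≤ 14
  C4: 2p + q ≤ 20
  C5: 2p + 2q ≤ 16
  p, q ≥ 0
Each vertex is the intersection of two constraint boundaries that also satisfies all remaining constraints:
  p = 0 and q = 0 → (0, 0)
  2p + 2q = 16 and q = 0 → (8, 0)
  q = 5 and 2p + 2q = 16 → (3, 5)
  q = 5 and p = 0 → (0, 5)

Evaluating z = 9p + 6q at each vertex:
  (0, 0): z = 0
  (8, 0): z = 72
  (3, 5): z = 57
  (0, 5): z = 30

The maximum is at (8, 0) with z = 72.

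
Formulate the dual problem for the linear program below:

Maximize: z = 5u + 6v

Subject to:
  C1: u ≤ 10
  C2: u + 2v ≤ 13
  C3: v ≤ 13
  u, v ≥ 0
Minimize: z = 10y1 + 13y2 + 13y3

Subject to:
  C1: -y1 - y2 ≤ -5
  C2: -2y2 - y3 ≤ -6
  y1, y2, y3 ≥ 0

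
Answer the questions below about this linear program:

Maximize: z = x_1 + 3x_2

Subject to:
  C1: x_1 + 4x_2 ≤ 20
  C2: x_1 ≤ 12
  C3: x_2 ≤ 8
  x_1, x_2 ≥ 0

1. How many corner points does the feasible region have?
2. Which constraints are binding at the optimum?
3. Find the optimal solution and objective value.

1. 4
2. C1, C2
3. x_1 = 12, x_2 = 2, z = 18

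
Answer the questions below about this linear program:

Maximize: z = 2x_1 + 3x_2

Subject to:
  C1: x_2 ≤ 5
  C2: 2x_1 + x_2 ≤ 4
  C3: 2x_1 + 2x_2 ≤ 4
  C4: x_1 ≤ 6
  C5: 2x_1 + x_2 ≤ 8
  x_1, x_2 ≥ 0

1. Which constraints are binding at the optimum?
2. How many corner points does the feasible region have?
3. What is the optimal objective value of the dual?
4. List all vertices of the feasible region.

1. C3, x_1 ≥ 0
2. 3
3. 6 (by strong duality, equal to the primal optimum)
4. (0, 0), (2, 0), (0, 2)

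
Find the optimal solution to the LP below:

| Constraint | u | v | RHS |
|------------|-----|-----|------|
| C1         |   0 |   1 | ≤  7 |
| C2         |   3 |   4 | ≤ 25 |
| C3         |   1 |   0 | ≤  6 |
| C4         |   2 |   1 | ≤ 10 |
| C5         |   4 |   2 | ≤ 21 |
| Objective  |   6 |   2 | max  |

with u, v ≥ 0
Each vertex is the intersection of two constraint boundaries that also satisfies all remaining constraints:
  u = 0 and v = 0 → (0, 0)
  2u + v = 10 and v = 0 → (5, 0)
  3u + 4v = 25 and 2u + v = 10 → (3, 4)
  3u + 4v = 25 and u = 0 → (0, 6.25)

Evaluating z = 6u + 2v at each vertex:
  (0, 0): z = 0
  (5, 0): z = 30
  (3, 4): z = 26
  (0, 6.25): z = 12.5

The maximum is at (5, 0) with z = 30.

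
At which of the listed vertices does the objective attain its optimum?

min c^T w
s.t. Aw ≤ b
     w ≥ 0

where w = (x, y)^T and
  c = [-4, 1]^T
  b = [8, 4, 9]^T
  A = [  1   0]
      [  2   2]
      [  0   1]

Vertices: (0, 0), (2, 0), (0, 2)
Evaluating z = -4x + y at each vertex:
  (0, 0): z = 0
  (2, 0): z = -8
  (0, 2): z = 2

The smallest value is z = -8, attained at (2, 0).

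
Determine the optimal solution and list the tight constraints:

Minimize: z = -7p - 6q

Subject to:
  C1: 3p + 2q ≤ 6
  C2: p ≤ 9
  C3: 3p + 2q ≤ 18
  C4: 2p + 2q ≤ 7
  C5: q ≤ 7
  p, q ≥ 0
Optimal: p = 0, q = 3
Binding: C1, p ≥ 0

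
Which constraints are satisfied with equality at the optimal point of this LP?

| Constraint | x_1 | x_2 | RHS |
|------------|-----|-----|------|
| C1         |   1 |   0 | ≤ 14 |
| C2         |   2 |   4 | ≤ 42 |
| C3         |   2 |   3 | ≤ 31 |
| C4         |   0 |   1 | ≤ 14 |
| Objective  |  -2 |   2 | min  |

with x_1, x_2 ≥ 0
Optimal: x_1 = 14, x_2 = 0
Binding: C1, x_2 ≥ 0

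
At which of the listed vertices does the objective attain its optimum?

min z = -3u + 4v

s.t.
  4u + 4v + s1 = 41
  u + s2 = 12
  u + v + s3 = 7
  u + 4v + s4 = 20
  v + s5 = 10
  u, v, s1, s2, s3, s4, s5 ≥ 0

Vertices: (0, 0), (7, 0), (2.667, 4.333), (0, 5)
Evaluating z = -3u + 4v at each vertex:
  (0, 0): z = 0
  (7, 0): z = -21
  (2.667, 4.333): z = 9.333
  (0, 5): z = 20

The smallest value is z = -21, attained at (7, 0).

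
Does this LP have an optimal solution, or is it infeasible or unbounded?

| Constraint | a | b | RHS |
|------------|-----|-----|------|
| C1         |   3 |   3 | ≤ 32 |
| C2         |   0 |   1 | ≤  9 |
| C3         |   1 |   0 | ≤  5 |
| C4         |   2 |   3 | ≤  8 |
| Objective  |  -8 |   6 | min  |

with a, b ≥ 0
The point (4, 0) satisfies every constraint, so the LP is feasible; the constraints give a ≤ 5 and b ≤ 9, which with a, b ≥ 0 keep the feasible region inside a bounded box. A feasible, bounded LP attains a finite optimum at a vertex.

Feasible with finite optimum z* = -32 at (4, 0).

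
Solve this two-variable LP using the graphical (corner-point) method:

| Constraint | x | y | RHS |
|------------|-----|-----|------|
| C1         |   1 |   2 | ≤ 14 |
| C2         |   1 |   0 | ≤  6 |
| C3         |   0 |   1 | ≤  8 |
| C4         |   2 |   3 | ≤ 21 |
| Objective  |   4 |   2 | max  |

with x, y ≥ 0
Each vertex is the intersection of two constraint boundaries that also satisfies all remaining constraints:
  x = 0 and y = 0 → (0, 0)
  x = 6 and y = 0 → (6, 0)
  x = 6 and 2x + 3y = 21 → (6, 3)
  x + 2y = 14 and 2x + 3y = 21 → (0, 7)

Evaluating z = 4x + 2y at each vertex:
  (0, 0): z = 0
  (6, 0): z = 24
  (6, 3): z = 30
  (0, 7): z = 14

The maximum is at (6, 3) with z = 30.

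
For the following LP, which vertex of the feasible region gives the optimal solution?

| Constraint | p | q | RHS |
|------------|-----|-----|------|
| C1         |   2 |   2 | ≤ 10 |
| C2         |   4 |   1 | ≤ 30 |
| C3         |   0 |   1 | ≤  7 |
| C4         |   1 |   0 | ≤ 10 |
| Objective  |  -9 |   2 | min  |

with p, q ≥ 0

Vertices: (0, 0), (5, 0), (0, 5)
(5, 0) with z = -45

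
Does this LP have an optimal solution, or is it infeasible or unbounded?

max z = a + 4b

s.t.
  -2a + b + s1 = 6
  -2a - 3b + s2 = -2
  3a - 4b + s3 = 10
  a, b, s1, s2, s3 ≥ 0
Feasible point: (0, 1) satisfies every constraint, so the LP is feasible.
Direction d = (1, 1): for each constraint row a, a·d ≤ 0 —
  (-2)(1) + (1)(1) = -1 ≤ 0
  (-2)(1) + (-3)(1) = -5 ≤ 0
  (3)(1) + (-4)(1) = -1 ≤ 0
and d ≥ 0, so (0, 1) + t·d stays feasible for every t ≥ 0. Along this ray z = a + 4b changes by 5 per unit t, so z → +∞.

The LP is unbounded; z can be made arbitrarily large.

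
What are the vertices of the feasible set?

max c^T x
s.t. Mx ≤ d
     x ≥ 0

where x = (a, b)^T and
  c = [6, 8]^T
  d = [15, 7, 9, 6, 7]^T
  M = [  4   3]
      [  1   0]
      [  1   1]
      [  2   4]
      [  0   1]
Each vertex is the intersection of two constraint boundaries that also satisfies all remaining constraints:
  a = 0 and b = 0 → (0, 0)
  2a + 4b = 6 and b = 0 → (3, 0)
  2a + 4b = 6 and a = 0 → (0, 1.5)

Vertices: (0, 0), (3, 0), (0, 1.5)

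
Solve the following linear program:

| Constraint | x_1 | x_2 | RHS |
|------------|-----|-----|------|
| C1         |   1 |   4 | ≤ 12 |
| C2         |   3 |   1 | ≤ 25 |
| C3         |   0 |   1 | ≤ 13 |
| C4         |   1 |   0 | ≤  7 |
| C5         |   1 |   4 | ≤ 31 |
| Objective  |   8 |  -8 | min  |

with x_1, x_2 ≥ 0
Each vertex is the intersection of two constraint boundaries that also satisfies all remaining constraints:
  x_1 = 0 and x_2 = 0 → (0, 0)
  x_1 = 7 and x_2 = 0 → (7, 0)
  x_1 + 4x_2 = 12 and x_1 = 7 → (7, 1.25)
  x_1 + 4x_2 = 12 and x_1 = 0 → (0, 3)

Evaluating z = 8x_1 - 8x_2 at each vertex:
  (0, 0): z = 0
  (7, 0): z = 56
  (7, 1.25): z = 46
  (0, 3): z = -24

The minimum is at (0, 3) with z = -24.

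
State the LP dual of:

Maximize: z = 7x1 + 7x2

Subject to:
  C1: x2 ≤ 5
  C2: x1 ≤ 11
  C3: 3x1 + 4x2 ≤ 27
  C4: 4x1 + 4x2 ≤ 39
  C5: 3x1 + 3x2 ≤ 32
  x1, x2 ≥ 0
Minimize: z = 5y1 + 11y2 + 27y3 + 39y4 + 32y5

Subject to:
  C1: -y2 - 3y3 - 4y4 - 3y5 ≤ -7
  C2: -y1 - 4y3 - 4y4 - 3y5 ≤ -7
  y1, y2, y3, y4, y5 ≥ 0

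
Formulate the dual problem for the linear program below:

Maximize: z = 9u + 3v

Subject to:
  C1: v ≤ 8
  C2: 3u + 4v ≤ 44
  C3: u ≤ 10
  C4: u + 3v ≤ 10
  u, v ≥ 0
Minimize: z = 8y1 + 44y2 + 10y3 + 10y4

Subject to:
  C1: -3y2 - y3 - y4 ≤ -9
  C2: -y1 - 4y2 - 3y4 ≤ -3
  y1, y2, y3, y4 ≥ 0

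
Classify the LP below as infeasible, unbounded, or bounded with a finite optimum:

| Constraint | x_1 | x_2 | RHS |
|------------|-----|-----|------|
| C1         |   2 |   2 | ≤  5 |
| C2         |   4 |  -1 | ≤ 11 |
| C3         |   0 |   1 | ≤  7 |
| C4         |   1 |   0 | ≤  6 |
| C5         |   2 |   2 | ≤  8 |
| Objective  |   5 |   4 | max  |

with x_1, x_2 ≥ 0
The point (2.5, 0) satisfies every constraint, so the LP is feasible; the constraints give x_1 ≤ 6 and x_2 ≤ 7, which with x_1, x_2 ≥ 0 keep the feasible region inside a bounded box. A feasible, bounded LP attains a finite optimum at a vertex.

Evaluating z = 5x_1 + 4x_2 at each vertex:
  (0, 0): z = 0
  (2.5, 0): z = 12.5
  (0, 2.5): z = 10

Feasible with finite optimum z* = 12.5 at (2.5, 0).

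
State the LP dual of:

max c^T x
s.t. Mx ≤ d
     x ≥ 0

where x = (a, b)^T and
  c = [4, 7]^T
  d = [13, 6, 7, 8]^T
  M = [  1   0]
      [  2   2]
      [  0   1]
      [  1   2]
Minimize: z = 13y1 + 6y2 + 7y3 + 8y4

Subject to:
  C1: -y1 - 2y2 - y4 ≤ -4
  C2: -2y2 - y3 - 2y4 ≤ -7
  y1, y2, y3, y4 ≥ 0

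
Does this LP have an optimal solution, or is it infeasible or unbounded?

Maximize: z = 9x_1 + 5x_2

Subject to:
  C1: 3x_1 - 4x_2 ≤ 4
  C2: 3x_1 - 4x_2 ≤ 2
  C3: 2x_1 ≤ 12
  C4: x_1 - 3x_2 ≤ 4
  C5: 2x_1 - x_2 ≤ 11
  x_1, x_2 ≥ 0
Feasible point: (0, 0) satisfies every constraint, so the LP is feasible.
Direction d = (0, 1): for each constraint row a, a·d ≤ 0 —
  (3)(0) + (-4)(1) = -4 ≤ 0
  (3)(0) + (-4)(1) = -4 ≤ 0
  (2)(0) + (0)(1) = 0 ≤ 0
  (1)(0) + (-3)(1) = -3 ≤ 0
  (2)(0) + (-1)(1) = -1 ≤ 0
and d ≥ 0, so (0, 0) + t·d stays feasible for every t ≥ 0. Along this ray z = 9x_1 + 5x_2 changes by 5 per unit t, so z → +∞.

Unbounded: there is a feasible ray along which z → +∞.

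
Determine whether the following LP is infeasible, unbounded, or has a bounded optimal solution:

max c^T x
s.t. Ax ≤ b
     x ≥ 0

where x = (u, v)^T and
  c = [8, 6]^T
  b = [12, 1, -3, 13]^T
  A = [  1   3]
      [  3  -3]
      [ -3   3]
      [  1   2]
One constraint requires 3u - 3v ≤ 1, while the constraint -3u + 3v ≤ -3 is equivalent to 3u - 3v ≥ 3. Together they would need 3 ≤ 3u - 3v ≤ 1, which is impossible since 3 > 1. No point satisfies all constraints.

The feasible region is empty; the LP is infeasible.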